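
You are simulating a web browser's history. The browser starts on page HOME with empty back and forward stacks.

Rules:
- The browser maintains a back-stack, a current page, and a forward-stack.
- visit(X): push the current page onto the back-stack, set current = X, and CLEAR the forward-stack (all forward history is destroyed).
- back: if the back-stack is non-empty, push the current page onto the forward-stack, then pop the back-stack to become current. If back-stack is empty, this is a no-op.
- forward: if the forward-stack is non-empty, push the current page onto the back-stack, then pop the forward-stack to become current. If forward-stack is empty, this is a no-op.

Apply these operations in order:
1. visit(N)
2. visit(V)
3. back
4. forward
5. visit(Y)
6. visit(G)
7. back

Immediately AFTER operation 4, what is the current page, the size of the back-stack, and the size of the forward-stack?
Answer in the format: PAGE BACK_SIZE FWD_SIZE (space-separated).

After 1 (visit(N)): cur=N back=1 fwd=0
After 2 (visit(V)): cur=V back=2 fwd=0
After 3 (back): cur=N back=1 fwd=1
After 4 (forward): cur=V back=2 fwd=0

V 2 0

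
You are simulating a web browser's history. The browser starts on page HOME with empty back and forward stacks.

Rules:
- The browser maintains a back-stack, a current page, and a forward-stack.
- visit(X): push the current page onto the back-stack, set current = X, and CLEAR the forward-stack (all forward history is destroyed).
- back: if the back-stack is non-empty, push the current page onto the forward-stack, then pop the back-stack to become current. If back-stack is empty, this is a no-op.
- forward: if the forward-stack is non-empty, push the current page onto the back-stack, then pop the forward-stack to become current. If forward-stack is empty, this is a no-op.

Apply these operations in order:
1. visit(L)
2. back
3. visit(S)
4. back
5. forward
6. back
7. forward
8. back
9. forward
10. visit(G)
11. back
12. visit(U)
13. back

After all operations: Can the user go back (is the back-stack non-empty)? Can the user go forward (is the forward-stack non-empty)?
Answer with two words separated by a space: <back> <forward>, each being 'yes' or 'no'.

Answer: yes yes

Derivation:
After 1 (visit(L)): cur=L back=1 fwd=0
After 2 (back): cur=HOME back=0 fwd=1
After 3 (visit(S)): cur=S back=1 fwd=0
After 4 (back): cur=HOME back=0 fwd=1
After 5 (forward): cur=S back=1 fwd=0
After 6 (back): cur=HOME back=0 fwd=1
After 7 (forward): cur=S back=1 fwd=0
After 8 (back): cur=HOME back=0 fwd=1
After 9 (forward): cur=S back=1 fwd=0
After 10 (visit(G)): cur=G back=2 fwd=0
After 11 (back): cur=S back=1 fwd=1
After 12 (visit(U)): cur=U back=2 fwd=0
After 13 (back): cur=S back=1 fwd=1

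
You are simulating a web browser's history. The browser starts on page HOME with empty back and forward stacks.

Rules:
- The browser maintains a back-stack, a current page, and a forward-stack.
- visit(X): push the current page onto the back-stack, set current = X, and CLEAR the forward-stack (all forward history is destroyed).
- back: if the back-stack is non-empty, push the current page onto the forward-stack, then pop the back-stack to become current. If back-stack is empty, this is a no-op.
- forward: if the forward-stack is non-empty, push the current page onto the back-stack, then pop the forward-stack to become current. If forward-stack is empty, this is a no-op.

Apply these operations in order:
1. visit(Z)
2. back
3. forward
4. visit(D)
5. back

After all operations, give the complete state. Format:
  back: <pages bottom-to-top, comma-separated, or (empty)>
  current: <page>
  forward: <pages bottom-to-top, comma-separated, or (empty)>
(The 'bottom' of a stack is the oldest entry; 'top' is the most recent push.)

Answer: back: HOME
current: Z
forward: D

Derivation:
After 1 (visit(Z)): cur=Z back=1 fwd=0
After 2 (back): cur=HOME back=0 fwd=1
After 3 (forward): cur=Z back=1 fwd=0
After 4 (visit(D)): cur=D back=2 fwd=0
After 5 (back): cur=Z back=1 fwd=1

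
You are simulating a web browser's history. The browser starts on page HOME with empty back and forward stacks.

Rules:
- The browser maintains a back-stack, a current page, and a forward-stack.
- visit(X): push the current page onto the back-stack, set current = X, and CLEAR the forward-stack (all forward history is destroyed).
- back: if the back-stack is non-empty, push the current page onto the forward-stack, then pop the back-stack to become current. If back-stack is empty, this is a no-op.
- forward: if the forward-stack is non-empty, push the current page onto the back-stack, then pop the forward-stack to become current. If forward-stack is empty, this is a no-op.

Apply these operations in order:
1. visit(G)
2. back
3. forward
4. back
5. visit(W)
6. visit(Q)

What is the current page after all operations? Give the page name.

Answer: Q

Derivation:
After 1 (visit(G)): cur=G back=1 fwd=0
After 2 (back): cur=HOME back=0 fwd=1
After 3 (forward): cur=G back=1 fwd=0
After 4 (back): cur=HOME back=0 fwd=1
After 5 (visit(W)): cur=W back=1 fwd=0
After 6 (visit(Q)): cur=Q back=2 fwd=0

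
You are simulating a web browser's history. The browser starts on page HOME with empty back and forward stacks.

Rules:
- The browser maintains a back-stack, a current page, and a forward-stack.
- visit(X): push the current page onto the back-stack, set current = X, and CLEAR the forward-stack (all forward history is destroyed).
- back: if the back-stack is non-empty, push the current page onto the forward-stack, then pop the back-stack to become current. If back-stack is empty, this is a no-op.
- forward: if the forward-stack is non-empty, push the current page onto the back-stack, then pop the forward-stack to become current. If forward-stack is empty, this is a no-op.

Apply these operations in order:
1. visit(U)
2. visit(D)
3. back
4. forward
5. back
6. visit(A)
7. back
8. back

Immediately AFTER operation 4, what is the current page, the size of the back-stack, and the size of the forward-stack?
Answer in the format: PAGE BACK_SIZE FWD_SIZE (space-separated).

After 1 (visit(U)): cur=U back=1 fwd=0
After 2 (visit(D)): cur=D back=2 fwd=0
After 3 (back): cur=U back=1 fwd=1
After 4 (forward): cur=D back=2 fwd=0

D 2 0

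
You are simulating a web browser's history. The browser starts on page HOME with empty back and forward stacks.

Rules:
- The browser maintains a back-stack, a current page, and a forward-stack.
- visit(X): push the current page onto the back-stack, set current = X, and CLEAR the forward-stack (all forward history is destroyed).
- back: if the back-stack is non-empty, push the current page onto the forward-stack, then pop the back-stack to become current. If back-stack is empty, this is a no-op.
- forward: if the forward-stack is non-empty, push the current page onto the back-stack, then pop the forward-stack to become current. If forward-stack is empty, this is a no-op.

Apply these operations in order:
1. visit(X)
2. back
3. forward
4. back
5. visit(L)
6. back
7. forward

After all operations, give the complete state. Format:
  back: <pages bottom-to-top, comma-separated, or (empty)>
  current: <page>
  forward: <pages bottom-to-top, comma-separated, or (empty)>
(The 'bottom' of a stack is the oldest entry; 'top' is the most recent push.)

After 1 (visit(X)): cur=X back=1 fwd=0
After 2 (back): cur=HOME back=0 fwd=1
After 3 (forward): cur=X back=1 fwd=0
After 4 (back): cur=HOME back=0 fwd=1
After 5 (visit(L)): cur=L back=1 fwd=0
After 6 (back): cur=HOME back=0 fwd=1
After 7 (forward): cur=L back=1 fwd=0

Answer: back: HOME
current: L
forward: (empty)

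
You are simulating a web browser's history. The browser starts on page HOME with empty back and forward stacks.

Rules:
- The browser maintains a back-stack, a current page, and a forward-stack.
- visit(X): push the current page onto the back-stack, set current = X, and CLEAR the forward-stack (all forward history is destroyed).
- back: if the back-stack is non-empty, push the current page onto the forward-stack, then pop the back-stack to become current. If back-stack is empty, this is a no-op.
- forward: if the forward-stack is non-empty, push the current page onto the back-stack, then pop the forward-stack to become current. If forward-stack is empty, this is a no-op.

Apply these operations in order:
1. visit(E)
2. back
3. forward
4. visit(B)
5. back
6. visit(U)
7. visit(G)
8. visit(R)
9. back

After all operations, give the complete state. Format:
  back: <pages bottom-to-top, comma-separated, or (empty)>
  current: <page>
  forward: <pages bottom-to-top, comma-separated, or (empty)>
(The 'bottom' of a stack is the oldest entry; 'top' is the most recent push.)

Answer: back: HOME,E,U
current: G
forward: R

Derivation:
After 1 (visit(E)): cur=E back=1 fwd=0
After 2 (back): cur=HOME back=0 fwd=1
After 3 (forward): cur=E back=1 fwd=0
After 4 (visit(B)): cur=B back=2 fwd=0
After 5 (back): cur=E back=1 fwd=1
After 6 (visit(U)): cur=U back=2 fwd=0
After 7 (visit(G)): cur=G back=3 fwd=0
After 8 (visit(R)): cur=R back=4 fwd=0
After 9 (back): cur=G back=3 fwd=1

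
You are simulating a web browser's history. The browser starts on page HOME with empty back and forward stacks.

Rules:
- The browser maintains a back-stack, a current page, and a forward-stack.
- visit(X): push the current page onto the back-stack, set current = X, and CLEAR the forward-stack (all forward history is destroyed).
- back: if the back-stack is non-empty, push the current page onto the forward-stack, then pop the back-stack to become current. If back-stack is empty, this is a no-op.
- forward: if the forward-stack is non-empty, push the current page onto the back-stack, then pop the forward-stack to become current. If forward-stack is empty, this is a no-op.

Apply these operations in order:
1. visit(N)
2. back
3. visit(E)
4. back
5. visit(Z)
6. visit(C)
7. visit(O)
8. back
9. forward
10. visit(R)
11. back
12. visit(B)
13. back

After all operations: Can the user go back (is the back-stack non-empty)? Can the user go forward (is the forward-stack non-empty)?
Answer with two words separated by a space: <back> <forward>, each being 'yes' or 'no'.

Answer: yes yes

Derivation:
After 1 (visit(N)): cur=N back=1 fwd=0
After 2 (back): cur=HOME back=0 fwd=1
After 3 (visit(E)): cur=E back=1 fwd=0
After 4 (back): cur=HOME back=0 fwd=1
After 5 (visit(Z)): cur=Z back=1 fwd=0
After 6 (visit(C)): cur=C back=2 fwd=0
After 7 (visit(O)): cur=O back=3 fwd=0
After 8 (back): cur=C back=2 fwd=1
After 9 (forward): cur=O back=3 fwd=0
After 10 (visit(R)): cur=R back=4 fwd=0
After 11 (back): cur=O back=3 fwd=1
After 12 (visit(B)): cur=B back=4 fwd=0
After 13 (back): cur=O back=3 fwd=1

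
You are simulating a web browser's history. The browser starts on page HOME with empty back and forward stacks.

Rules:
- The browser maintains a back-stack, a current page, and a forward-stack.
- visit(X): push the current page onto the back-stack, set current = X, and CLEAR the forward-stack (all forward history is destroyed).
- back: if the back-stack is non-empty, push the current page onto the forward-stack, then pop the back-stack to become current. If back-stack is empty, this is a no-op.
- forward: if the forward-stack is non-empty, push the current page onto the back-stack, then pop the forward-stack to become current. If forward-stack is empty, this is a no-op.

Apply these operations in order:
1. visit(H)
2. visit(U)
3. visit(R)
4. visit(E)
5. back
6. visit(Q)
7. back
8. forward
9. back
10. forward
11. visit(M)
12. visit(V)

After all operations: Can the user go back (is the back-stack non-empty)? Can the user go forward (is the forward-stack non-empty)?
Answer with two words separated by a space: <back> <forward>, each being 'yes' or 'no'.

Answer: yes no

Derivation:
After 1 (visit(H)): cur=H back=1 fwd=0
After 2 (visit(U)): cur=U back=2 fwd=0
After 3 (visit(R)): cur=R back=3 fwd=0
After 4 (visit(E)): cur=E back=4 fwd=0
After 5 (back): cur=R back=3 fwd=1
After 6 (visit(Q)): cur=Q back=4 fwd=0
After 7 (back): cur=R back=3 fwd=1
After 8 (forward): cur=Q back=4 fwd=0
After 9 (back): cur=R back=3 fwd=1
After 10 (forward): cur=Q back=4 fwd=0
After 11 (visit(M)): cur=M back=5 fwd=0
After 12 (visit(V)): cur=V back=6 fwd=0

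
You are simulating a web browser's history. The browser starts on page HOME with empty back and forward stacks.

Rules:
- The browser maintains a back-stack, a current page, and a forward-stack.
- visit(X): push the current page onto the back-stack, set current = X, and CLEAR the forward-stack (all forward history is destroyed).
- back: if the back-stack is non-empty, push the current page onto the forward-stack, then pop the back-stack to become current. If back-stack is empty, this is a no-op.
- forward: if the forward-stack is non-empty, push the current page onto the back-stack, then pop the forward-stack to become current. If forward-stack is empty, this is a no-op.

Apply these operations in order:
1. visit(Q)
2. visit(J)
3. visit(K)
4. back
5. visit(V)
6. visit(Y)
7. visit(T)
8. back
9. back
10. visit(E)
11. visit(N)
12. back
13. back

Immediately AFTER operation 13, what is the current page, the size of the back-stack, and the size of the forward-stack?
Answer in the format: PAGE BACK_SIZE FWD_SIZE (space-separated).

After 1 (visit(Q)): cur=Q back=1 fwd=0
After 2 (visit(J)): cur=J back=2 fwd=0
After 3 (visit(K)): cur=K back=3 fwd=0
After 4 (back): cur=J back=2 fwd=1
After 5 (visit(V)): cur=V back=3 fwd=0
After 6 (visit(Y)): cur=Y back=4 fwd=0
After 7 (visit(T)): cur=T back=5 fwd=0
After 8 (back): cur=Y back=4 fwd=1
After 9 (back): cur=V back=3 fwd=2
After 10 (visit(E)): cur=E back=4 fwd=0
After 11 (visit(N)): cur=N back=5 fwd=0
After 12 (back): cur=E back=4 fwd=1
After 13 (back): cur=V back=3 fwd=2

V 3 2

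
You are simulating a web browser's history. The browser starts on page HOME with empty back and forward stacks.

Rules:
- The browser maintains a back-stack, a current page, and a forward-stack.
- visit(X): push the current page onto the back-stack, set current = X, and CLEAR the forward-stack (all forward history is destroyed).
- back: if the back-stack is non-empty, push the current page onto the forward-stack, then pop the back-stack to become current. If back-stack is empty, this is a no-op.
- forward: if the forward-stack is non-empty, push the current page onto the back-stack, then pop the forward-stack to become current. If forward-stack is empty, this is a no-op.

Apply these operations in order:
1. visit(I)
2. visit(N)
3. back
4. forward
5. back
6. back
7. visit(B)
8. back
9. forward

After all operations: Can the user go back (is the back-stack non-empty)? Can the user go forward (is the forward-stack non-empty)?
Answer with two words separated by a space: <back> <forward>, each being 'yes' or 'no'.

After 1 (visit(I)): cur=I back=1 fwd=0
After 2 (visit(N)): cur=N back=2 fwd=0
After 3 (back): cur=I back=1 fwd=1
After 4 (forward): cur=N back=2 fwd=0
After 5 (back): cur=I back=1 fwd=1
After 6 (back): cur=HOME back=0 fwd=2
After 7 (visit(B)): cur=B back=1 fwd=0
After 8 (back): cur=HOME back=0 fwd=1
After 9 (forward): cur=B back=1 fwd=0

Answer: yes no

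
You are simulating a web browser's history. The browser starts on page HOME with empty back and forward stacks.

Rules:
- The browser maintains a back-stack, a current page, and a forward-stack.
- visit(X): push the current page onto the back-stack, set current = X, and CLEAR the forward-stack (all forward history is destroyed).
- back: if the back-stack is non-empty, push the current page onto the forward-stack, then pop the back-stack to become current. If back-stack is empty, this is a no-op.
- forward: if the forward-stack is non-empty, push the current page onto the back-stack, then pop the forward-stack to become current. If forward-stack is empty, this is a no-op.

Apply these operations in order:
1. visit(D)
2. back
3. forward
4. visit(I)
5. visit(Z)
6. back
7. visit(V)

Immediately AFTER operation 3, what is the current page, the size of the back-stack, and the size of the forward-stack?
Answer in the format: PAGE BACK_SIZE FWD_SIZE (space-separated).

After 1 (visit(D)): cur=D back=1 fwd=0
After 2 (back): cur=HOME back=0 fwd=1
After 3 (forward): cur=D back=1 fwd=0

D 1 0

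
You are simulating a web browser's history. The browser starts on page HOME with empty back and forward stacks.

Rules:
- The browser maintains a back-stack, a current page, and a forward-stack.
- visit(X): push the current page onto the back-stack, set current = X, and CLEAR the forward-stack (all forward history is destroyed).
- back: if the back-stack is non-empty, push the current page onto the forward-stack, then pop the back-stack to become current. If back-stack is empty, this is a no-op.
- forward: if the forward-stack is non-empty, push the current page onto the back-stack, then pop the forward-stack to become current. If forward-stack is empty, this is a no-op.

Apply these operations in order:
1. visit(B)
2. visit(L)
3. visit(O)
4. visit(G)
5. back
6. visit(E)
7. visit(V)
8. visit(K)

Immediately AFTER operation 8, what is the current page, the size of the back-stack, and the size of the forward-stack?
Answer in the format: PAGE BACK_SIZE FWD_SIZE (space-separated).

After 1 (visit(B)): cur=B back=1 fwd=0
After 2 (visit(L)): cur=L back=2 fwd=0
After 3 (visit(O)): cur=O back=3 fwd=0
After 4 (visit(G)): cur=G back=4 fwd=0
After 5 (back): cur=O back=3 fwd=1
After 6 (visit(E)): cur=E back=4 fwd=0
After 7 (visit(V)): cur=V back=5 fwd=0
After 8 (visit(K)): cur=K back=6 fwd=0

K 6 0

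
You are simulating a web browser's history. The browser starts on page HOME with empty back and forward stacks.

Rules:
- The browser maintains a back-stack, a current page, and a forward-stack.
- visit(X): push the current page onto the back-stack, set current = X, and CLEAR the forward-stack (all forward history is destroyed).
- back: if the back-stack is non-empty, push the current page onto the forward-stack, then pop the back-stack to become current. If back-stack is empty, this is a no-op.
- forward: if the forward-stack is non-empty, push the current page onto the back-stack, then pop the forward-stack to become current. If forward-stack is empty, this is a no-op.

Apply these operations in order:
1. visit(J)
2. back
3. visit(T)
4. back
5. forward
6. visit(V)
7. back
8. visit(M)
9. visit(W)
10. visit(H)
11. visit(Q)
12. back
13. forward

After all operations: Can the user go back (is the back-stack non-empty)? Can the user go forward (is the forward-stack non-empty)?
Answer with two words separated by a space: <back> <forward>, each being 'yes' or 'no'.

Answer: yes no

Derivation:
After 1 (visit(J)): cur=J back=1 fwd=0
After 2 (back): cur=HOME back=0 fwd=1
After 3 (visit(T)): cur=T back=1 fwd=0
After 4 (back): cur=HOME back=0 fwd=1
After 5 (forward): cur=T back=1 fwd=0
After 6 (visit(V)): cur=V back=2 fwd=0
After 7 (back): cur=T back=1 fwd=1
After 8 (visit(M)): cur=M back=2 fwd=0
After 9 (visit(W)): cur=W back=3 fwd=0
After 10 (visit(H)): cur=H back=4 fwd=0
After 11 (visit(Q)): cur=Q back=5 fwd=0
After 12 (back): cur=H back=4 fwd=1
After 13 (forward): cur=Q back=5 fwd=0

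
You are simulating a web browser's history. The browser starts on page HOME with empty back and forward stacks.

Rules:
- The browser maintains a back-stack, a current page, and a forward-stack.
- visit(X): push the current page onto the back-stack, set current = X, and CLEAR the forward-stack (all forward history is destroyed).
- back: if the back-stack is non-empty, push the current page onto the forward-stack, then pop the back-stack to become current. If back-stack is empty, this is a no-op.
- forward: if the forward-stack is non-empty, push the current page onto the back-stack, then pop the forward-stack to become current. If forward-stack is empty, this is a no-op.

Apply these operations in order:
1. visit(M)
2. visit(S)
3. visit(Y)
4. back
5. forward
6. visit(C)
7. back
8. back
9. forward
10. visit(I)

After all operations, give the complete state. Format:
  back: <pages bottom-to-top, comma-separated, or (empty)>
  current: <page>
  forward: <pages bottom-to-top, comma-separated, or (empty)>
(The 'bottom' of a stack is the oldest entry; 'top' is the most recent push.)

After 1 (visit(M)): cur=M back=1 fwd=0
After 2 (visit(S)): cur=S back=2 fwd=0
After 3 (visit(Y)): cur=Y back=3 fwd=0
After 4 (back): cur=S back=2 fwd=1
After 5 (forward): cur=Y back=3 fwd=0
After 6 (visit(C)): cur=C back=4 fwd=0
After 7 (back): cur=Y back=3 fwd=1
After 8 (back): cur=S back=2 fwd=2
After 9 (forward): cur=Y back=3 fwd=1
After 10 (visit(I)): cur=I back=4 fwd=0

Answer: back: HOME,M,S,Y
current: I
forward: (empty)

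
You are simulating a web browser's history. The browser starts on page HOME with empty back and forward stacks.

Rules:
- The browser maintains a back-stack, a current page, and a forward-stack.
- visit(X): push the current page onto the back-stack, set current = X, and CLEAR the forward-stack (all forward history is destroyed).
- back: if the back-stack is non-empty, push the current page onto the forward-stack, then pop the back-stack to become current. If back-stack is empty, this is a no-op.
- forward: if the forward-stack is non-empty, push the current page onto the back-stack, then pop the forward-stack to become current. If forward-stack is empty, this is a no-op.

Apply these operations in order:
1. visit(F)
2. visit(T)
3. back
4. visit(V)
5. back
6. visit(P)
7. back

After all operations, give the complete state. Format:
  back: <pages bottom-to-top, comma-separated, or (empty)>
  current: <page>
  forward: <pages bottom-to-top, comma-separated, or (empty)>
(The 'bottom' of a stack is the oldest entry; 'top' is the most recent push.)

After 1 (visit(F)): cur=F back=1 fwd=0
After 2 (visit(T)): cur=T back=2 fwd=0
After 3 (back): cur=F back=1 fwd=1
After 4 (visit(V)): cur=V back=2 fwd=0
After 5 (back): cur=F back=1 fwd=1
After 6 (visit(P)): cur=P back=2 fwd=0
After 7 (back): cur=F back=1 fwd=1

Answer: back: HOME
current: F
forward: P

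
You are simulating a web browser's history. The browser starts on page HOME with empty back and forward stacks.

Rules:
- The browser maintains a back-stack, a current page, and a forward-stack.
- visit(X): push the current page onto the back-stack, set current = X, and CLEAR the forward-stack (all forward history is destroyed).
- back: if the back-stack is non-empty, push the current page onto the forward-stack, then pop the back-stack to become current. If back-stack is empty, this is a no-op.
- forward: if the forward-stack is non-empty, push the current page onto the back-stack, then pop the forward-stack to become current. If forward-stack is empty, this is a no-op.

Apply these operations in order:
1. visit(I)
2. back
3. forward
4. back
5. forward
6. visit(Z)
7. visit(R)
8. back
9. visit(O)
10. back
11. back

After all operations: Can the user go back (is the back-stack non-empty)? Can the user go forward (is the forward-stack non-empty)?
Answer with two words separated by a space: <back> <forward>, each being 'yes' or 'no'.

After 1 (visit(I)): cur=I back=1 fwd=0
After 2 (back): cur=HOME back=0 fwd=1
After 3 (forward): cur=I back=1 fwd=0
After 4 (back): cur=HOME back=0 fwd=1
After 5 (forward): cur=I back=1 fwd=0
After 6 (visit(Z)): cur=Z back=2 fwd=0
After 7 (visit(R)): cur=R back=3 fwd=0
After 8 (back): cur=Z back=2 fwd=1
After 9 (visit(O)): cur=O back=3 fwd=0
After 10 (back): cur=Z back=2 fwd=1
After 11 (back): cur=I back=1 fwd=2

Answer: yes yes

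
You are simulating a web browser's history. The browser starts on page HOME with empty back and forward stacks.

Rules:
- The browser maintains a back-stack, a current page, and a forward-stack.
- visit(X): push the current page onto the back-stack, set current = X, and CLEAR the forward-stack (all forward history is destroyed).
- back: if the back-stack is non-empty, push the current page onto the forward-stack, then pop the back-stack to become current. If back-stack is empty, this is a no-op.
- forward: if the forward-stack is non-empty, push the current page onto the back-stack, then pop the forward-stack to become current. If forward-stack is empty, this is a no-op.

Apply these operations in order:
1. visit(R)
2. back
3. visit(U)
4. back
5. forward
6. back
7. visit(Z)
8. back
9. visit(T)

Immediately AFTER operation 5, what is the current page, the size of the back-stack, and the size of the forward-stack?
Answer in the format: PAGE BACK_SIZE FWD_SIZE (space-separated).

After 1 (visit(R)): cur=R back=1 fwd=0
After 2 (back): cur=HOME back=0 fwd=1
After 3 (visit(U)): cur=U back=1 fwd=0
After 4 (back): cur=HOME back=0 fwd=1
After 5 (forward): cur=U back=1 fwd=0

U 1 0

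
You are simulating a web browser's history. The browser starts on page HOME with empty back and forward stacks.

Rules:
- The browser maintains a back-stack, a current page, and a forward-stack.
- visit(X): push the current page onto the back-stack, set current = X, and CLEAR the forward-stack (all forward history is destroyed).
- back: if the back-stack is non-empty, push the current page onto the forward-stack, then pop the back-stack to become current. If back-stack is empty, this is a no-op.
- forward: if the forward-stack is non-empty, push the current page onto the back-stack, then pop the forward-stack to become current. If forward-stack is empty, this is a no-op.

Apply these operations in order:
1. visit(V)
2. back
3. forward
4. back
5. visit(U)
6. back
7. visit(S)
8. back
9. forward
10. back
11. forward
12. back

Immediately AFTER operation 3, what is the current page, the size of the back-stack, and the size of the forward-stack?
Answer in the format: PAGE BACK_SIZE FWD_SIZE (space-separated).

After 1 (visit(V)): cur=V back=1 fwd=0
After 2 (back): cur=HOME back=0 fwd=1
After 3 (forward): cur=V back=1 fwd=0

V 1 0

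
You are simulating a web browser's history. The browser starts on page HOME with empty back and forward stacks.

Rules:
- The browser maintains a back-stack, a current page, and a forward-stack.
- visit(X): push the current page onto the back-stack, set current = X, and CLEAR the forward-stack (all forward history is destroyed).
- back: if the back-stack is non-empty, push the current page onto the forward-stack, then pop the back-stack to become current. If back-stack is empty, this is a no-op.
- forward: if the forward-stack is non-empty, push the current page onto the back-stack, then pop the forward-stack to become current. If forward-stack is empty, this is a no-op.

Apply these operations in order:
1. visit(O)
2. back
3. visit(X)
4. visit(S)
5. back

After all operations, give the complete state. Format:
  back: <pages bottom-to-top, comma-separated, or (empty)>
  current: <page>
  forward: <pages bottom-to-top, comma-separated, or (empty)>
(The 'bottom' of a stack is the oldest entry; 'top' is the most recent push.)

Answer: back: HOME
current: X
forward: S

Derivation:
After 1 (visit(O)): cur=O back=1 fwd=0
After 2 (back): cur=HOME back=0 fwd=1
After 3 (visit(X)): cur=X back=1 fwd=0
After 4 (visit(S)): cur=S back=2 fwd=0
After 5 (back): cur=X back=1 fwd=1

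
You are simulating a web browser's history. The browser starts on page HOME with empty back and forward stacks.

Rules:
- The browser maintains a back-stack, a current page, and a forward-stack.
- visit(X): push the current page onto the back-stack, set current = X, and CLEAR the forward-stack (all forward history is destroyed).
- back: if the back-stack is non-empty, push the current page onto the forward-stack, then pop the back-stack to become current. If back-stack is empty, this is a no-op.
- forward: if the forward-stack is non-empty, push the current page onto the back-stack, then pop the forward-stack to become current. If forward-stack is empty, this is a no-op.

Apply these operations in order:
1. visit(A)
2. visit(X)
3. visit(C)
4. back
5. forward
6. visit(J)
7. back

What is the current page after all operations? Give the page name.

Answer: C

Derivation:
After 1 (visit(A)): cur=A back=1 fwd=0
After 2 (visit(X)): cur=X back=2 fwd=0
After 3 (visit(C)): cur=C back=3 fwd=0
After 4 (back): cur=X back=2 fwd=1
After 5 (forward): cur=C back=3 fwd=0
After 6 (visit(J)): cur=J back=4 fwd=0
After 7 (back): cur=C back=3 fwd=1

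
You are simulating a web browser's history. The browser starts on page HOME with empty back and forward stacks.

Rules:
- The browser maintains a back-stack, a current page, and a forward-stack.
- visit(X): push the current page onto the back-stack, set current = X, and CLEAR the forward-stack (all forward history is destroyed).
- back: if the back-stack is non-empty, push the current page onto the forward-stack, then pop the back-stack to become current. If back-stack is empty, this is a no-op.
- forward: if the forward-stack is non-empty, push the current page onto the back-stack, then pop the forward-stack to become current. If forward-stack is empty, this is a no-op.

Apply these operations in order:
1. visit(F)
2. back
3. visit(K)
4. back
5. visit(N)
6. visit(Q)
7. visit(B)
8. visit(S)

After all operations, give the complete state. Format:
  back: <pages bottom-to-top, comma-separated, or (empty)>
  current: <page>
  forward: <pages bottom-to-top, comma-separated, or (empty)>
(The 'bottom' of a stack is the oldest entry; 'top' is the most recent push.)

After 1 (visit(F)): cur=F back=1 fwd=0
After 2 (back): cur=HOME back=0 fwd=1
After 3 (visit(K)): cur=K back=1 fwd=0
After 4 (back): cur=HOME back=0 fwd=1
After 5 (visit(N)): cur=N back=1 fwd=0
After 6 (visit(Q)): cur=Q back=2 fwd=0
After 7 (visit(B)): cur=B back=3 fwd=0
After 8 (visit(S)): cur=S back=4 fwd=0

Answer: back: HOME,N,Q,B
current: S
forward: (empty)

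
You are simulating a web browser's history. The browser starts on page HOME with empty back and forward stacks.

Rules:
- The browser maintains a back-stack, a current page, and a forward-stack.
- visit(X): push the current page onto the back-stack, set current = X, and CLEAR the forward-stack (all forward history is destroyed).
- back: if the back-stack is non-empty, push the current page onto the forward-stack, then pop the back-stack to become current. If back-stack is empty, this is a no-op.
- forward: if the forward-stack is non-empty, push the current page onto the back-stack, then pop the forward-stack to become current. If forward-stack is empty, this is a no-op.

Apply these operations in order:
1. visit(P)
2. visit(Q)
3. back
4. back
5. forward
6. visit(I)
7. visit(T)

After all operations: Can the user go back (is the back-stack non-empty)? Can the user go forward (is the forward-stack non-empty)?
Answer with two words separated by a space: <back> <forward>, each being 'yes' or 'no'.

After 1 (visit(P)): cur=P back=1 fwd=0
After 2 (visit(Q)): cur=Q back=2 fwd=0
After 3 (back): cur=P back=1 fwd=1
After 4 (back): cur=HOME back=0 fwd=2
After 5 (forward): cur=P back=1 fwd=1
After 6 (visit(I)): cur=I back=2 fwd=0
After 7 (visit(T)): cur=T back=3 fwd=0

Answer: yes no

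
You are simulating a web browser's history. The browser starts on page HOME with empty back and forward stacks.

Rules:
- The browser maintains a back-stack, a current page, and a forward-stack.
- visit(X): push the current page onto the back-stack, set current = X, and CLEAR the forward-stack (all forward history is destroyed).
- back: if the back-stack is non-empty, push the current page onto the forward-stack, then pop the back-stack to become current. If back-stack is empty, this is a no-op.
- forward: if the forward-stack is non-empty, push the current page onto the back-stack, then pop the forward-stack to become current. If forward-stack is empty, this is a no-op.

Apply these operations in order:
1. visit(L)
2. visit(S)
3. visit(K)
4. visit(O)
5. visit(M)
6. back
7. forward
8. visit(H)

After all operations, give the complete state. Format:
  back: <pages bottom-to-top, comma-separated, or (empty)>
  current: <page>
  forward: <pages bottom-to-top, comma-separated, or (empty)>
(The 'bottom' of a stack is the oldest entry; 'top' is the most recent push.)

Answer: back: HOME,L,S,K,O,M
current: H
forward: (empty)

Derivation:
After 1 (visit(L)): cur=L back=1 fwd=0
After 2 (visit(S)): cur=S back=2 fwd=0
After 3 (visit(K)): cur=K back=3 fwd=0
After 4 (visit(O)): cur=O back=4 fwd=0
After 5 (visit(M)): cur=M back=5 fwd=0
After 6 (back): cur=O back=4 fwd=1
After 7 (forward): cur=M back=5 fwd=0
After 8 (visit(H)): cur=H back=6 fwd=0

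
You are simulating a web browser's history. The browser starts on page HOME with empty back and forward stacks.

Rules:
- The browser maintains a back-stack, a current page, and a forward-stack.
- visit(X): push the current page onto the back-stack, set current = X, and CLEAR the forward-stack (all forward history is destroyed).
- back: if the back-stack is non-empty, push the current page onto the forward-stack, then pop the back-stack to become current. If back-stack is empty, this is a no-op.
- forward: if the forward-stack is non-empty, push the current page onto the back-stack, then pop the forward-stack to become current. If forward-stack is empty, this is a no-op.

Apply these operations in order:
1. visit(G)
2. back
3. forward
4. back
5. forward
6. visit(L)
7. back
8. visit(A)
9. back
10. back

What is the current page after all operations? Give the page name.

After 1 (visit(G)): cur=G back=1 fwd=0
After 2 (back): cur=HOME back=0 fwd=1
After 3 (forward): cur=G back=1 fwd=0
After 4 (back): cur=HOME back=0 fwd=1
After 5 (forward): cur=G back=1 fwd=0
After 6 (visit(L)): cur=L back=2 fwd=0
After 7 (back): cur=G back=1 fwd=1
After 8 (visit(A)): cur=A back=2 fwd=0
After 9 (back): cur=G back=1 fwd=1
After 10 (back): cur=HOME back=0 fwd=2

Answer: HOME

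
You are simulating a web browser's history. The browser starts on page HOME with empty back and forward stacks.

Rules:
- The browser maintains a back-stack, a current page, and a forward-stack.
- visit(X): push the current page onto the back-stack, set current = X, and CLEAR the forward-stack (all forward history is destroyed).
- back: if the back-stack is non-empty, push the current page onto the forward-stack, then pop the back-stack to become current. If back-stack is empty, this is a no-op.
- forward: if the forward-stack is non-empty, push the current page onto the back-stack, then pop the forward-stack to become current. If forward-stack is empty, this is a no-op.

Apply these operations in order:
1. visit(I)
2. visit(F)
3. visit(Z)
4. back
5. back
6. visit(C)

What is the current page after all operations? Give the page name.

Answer: C

Derivation:
After 1 (visit(I)): cur=I back=1 fwd=0
After 2 (visit(F)): cur=F back=2 fwd=0
After 3 (visit(Z)): cur=Z back=3 fwd=0
After 4 (back): cur=F back=2 fwd=1
After 5 (back): cur=I back=1 fwd=2
After 6 (visit(C)): cur=C back=2 fwd=0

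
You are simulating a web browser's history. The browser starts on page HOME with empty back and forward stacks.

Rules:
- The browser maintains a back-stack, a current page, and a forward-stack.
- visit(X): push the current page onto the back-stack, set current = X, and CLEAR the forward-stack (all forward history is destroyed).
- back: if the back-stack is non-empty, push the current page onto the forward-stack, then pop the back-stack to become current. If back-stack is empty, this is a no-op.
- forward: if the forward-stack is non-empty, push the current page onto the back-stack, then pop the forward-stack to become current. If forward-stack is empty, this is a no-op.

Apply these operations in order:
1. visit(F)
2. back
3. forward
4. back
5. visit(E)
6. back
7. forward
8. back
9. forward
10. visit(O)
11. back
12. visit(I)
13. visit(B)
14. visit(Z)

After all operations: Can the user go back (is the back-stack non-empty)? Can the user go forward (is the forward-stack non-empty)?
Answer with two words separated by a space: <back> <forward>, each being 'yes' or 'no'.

After 1 (visit(F)): cur=F back=1 fwd=0
After 2 (back): cur=HOME back=0 fwd=1
After 3 (forward): cur=F back=1 fwd=0
After 4 (back): cur=HOME back=0 fwd=1
After 5 (visit(E)): cur=E back=1 fwd=0
After 6 (back): cur=HOME back=0 fwd=1
After 7 (forward): cur=E back=1 fwd=0
After 8 (back): cur=HOME back=0 fwd=1
After 9 (forward): cur=E back=1 fwd=0
After 10 (visit(O)): cur=O back=2 fwd=0
After 11 (back): cur=E back=1 fwd=1
After 12 (visit(I)): cur=I back=2 fwd=0
After 13 (visit(B)): cur=B back=3 fwd=0
After 14 (visit(Z)): cur=Z back=4 fwd=0

Answer: yes no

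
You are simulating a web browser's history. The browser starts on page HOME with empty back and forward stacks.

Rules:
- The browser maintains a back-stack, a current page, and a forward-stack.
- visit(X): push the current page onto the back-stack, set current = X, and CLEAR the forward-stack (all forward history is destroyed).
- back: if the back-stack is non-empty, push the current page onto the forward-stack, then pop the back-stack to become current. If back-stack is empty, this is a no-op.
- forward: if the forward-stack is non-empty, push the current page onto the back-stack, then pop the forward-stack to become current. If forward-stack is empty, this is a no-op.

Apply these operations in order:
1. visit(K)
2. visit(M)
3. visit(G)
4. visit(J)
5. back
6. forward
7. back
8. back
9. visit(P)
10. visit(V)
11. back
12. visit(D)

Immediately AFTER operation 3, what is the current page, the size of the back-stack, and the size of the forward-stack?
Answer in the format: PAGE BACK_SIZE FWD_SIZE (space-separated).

After 1 (visit(K)): cur=K back=1 fwd=0
After 2 (visit(M)): cur=M back=2 fwd=0
After 3 (visit(G)): cur=G back=3 fwd=0

G 3 0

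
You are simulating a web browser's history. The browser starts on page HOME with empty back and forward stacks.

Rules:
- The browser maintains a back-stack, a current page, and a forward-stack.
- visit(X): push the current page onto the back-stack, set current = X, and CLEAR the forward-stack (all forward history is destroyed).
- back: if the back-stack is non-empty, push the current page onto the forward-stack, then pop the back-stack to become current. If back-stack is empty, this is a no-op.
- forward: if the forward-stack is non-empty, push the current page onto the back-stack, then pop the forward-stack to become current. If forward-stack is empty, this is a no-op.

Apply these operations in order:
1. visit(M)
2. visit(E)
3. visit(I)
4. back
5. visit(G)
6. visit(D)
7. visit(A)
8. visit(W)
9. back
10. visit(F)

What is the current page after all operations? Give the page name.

Answer: F

Derivation:
After 1 (visit(M)): cur=M back=1 fwd=0
After 2 (visit(E)): cur=E back=2 fwd=0
After 3 (visit(I)): cur=I back=3 fwd=0
After 4 (back): cur=E back=2 fwd=1
After 5 (visit(G)): cur=G back=3 fwd=0
After 6 (visit(D)): cur=D back=4 fwd=0
After 7 (visit(A)): cur=A back=5 fwd=0
After 8 (visit(W)): cur=W back=6 fwd=0
After 9 (back): cur=A back=5 fwd=1
After 10 (visit(F)): cur=F back=6 fwd=0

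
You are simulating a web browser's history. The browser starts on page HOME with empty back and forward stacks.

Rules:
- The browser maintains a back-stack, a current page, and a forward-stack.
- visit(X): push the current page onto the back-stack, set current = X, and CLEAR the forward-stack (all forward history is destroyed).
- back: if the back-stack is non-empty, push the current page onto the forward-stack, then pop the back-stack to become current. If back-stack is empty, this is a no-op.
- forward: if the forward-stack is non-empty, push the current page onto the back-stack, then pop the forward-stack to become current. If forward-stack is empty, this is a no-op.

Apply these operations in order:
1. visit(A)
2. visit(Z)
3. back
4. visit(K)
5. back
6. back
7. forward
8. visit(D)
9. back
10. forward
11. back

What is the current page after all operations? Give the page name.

Answer: A

Derivation:
After 1 (visit(A)): cur=A back=1 fwd=0
After 2 (visit(Z)): cur=Z back=2 fwd=0
After 3 (back): cur=A back=1 fwd=1
After 4 (visit(K)): cur=K back=2 fwd=0
After 5 (back): cur=A back=1 fwd=1
After 6 (back): cur=HOME back=0 fwd=2
After 7 (forward): cur=A back=1 fwd=1
After 8 (visit(D)): cur=D back=2 fwd=0
After 9 (back): cur=A back=1 fwd=1
After 10 (forward): cur=D back=2 fwd=0
After 11 (back): cur=A back=1 fwd=1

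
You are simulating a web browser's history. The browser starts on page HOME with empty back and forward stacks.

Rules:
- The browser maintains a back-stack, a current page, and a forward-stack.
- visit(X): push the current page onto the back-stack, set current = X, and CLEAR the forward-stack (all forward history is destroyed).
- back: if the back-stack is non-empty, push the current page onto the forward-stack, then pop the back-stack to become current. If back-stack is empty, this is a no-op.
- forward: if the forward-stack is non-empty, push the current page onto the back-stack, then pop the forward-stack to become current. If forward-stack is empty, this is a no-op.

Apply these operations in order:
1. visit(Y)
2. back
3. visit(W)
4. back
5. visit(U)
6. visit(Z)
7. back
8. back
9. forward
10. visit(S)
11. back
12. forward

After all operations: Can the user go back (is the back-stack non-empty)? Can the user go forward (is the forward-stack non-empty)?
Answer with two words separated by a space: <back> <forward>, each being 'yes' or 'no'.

After 1 (visit(Y)): cur=Y back=1 fwd=0
After 2 (back): cur=HOME back=0 fwd=1
After 3 (visit(W)): cur=W back=1 fwd=0
After 4 (back): cur=HOME back=0 fwd=1
After 5 (visit(U)): cur=U back=1 fwd=0
After 6 (visit(Z)): cur=Z back=2 fwd=0
After 7 (back): cur=U back=1 fwd=1
After 8 (back): cur=HOME back=0 fwd=2
After 9 (forward): cur=U back=1 fwd=1
After 10 (visit(S)): cur=S back=2 fwd=0
After 11 (back): cur=U back=1 fwd=1
After 12 (forward): cur=S back=2 fwd=0

Answer: yes no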